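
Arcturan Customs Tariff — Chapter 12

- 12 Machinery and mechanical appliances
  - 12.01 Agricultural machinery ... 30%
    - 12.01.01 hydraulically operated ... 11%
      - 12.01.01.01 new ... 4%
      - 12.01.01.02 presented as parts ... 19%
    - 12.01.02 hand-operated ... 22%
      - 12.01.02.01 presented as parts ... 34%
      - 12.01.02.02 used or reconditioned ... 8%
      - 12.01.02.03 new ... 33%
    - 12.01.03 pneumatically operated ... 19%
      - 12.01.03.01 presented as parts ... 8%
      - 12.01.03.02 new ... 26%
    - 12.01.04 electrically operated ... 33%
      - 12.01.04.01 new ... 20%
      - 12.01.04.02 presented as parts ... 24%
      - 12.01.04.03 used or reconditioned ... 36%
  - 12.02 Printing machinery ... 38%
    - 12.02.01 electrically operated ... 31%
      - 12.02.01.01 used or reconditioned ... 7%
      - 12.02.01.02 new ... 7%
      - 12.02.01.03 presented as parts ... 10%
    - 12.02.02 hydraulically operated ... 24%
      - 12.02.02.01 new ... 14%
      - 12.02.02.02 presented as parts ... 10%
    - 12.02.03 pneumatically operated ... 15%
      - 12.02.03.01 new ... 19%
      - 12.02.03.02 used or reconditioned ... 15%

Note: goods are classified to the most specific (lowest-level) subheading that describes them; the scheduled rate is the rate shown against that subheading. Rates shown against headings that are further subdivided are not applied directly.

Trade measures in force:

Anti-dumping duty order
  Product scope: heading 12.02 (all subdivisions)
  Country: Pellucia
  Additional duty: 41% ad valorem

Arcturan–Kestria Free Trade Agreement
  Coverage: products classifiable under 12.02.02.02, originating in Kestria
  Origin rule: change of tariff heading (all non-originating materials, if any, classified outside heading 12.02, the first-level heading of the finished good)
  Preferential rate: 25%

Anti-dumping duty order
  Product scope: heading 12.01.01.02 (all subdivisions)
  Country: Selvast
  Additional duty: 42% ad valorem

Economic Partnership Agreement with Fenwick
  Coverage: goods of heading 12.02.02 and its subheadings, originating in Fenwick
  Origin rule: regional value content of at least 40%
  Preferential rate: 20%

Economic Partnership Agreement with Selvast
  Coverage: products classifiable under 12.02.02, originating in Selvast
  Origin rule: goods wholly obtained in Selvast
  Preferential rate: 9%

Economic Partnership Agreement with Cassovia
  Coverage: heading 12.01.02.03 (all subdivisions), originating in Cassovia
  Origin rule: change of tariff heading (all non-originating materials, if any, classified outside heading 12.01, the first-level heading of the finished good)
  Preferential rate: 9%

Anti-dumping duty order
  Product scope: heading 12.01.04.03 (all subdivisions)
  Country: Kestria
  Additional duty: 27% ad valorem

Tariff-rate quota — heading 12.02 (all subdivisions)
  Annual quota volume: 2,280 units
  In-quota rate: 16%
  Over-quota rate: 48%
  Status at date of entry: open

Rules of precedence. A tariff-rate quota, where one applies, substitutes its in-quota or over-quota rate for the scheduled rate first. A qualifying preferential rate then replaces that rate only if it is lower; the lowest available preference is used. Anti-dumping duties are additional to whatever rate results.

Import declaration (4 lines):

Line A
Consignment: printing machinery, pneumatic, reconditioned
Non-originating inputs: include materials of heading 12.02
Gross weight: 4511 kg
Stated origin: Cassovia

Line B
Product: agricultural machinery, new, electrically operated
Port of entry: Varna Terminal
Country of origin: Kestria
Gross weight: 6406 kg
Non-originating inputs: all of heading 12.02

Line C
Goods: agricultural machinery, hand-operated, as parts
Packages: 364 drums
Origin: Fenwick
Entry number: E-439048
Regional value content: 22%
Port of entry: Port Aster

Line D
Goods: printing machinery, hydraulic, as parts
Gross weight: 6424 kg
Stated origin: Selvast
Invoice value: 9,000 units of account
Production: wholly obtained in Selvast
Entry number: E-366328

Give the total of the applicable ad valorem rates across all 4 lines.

79%

Line A: printing → 12.02; pneumatic → 12.02.03; reconditioned → 12.02.03.02. Scheduled 15%. quota on 12.02 open → in-quota 16%; Cassovia agreement on 12.01.02.03: 12.02.03.02 not covered. → 16%.
Line B: agricultural → 12.01; electrically operated → 12.01.04; new → 12.01.04.01. Scheduled 20%. Kestria agreement on 12.02.02.02: 12.01.04.01 not covered. → 20%.
Line C: agricultural → 12.01; hand-operated → 12.01.02; as parts → 12.01.02.01. Scheduled 34%. Fenwick agreement on 12.02.02: 12.01.02.01 not covered. → 34%.
Line D: printing → 12.02; hydraulic → 12.02.02; as parts → 12.02.02.02. Scheduled 10%. quota on 12.02 open → in-quota 16%; Selvast agreement on 12.02.02: wholly obtained → 9% available; preferential 9%. → 9%.
Sum: 16% + 20% + 34% + 9% = 79%.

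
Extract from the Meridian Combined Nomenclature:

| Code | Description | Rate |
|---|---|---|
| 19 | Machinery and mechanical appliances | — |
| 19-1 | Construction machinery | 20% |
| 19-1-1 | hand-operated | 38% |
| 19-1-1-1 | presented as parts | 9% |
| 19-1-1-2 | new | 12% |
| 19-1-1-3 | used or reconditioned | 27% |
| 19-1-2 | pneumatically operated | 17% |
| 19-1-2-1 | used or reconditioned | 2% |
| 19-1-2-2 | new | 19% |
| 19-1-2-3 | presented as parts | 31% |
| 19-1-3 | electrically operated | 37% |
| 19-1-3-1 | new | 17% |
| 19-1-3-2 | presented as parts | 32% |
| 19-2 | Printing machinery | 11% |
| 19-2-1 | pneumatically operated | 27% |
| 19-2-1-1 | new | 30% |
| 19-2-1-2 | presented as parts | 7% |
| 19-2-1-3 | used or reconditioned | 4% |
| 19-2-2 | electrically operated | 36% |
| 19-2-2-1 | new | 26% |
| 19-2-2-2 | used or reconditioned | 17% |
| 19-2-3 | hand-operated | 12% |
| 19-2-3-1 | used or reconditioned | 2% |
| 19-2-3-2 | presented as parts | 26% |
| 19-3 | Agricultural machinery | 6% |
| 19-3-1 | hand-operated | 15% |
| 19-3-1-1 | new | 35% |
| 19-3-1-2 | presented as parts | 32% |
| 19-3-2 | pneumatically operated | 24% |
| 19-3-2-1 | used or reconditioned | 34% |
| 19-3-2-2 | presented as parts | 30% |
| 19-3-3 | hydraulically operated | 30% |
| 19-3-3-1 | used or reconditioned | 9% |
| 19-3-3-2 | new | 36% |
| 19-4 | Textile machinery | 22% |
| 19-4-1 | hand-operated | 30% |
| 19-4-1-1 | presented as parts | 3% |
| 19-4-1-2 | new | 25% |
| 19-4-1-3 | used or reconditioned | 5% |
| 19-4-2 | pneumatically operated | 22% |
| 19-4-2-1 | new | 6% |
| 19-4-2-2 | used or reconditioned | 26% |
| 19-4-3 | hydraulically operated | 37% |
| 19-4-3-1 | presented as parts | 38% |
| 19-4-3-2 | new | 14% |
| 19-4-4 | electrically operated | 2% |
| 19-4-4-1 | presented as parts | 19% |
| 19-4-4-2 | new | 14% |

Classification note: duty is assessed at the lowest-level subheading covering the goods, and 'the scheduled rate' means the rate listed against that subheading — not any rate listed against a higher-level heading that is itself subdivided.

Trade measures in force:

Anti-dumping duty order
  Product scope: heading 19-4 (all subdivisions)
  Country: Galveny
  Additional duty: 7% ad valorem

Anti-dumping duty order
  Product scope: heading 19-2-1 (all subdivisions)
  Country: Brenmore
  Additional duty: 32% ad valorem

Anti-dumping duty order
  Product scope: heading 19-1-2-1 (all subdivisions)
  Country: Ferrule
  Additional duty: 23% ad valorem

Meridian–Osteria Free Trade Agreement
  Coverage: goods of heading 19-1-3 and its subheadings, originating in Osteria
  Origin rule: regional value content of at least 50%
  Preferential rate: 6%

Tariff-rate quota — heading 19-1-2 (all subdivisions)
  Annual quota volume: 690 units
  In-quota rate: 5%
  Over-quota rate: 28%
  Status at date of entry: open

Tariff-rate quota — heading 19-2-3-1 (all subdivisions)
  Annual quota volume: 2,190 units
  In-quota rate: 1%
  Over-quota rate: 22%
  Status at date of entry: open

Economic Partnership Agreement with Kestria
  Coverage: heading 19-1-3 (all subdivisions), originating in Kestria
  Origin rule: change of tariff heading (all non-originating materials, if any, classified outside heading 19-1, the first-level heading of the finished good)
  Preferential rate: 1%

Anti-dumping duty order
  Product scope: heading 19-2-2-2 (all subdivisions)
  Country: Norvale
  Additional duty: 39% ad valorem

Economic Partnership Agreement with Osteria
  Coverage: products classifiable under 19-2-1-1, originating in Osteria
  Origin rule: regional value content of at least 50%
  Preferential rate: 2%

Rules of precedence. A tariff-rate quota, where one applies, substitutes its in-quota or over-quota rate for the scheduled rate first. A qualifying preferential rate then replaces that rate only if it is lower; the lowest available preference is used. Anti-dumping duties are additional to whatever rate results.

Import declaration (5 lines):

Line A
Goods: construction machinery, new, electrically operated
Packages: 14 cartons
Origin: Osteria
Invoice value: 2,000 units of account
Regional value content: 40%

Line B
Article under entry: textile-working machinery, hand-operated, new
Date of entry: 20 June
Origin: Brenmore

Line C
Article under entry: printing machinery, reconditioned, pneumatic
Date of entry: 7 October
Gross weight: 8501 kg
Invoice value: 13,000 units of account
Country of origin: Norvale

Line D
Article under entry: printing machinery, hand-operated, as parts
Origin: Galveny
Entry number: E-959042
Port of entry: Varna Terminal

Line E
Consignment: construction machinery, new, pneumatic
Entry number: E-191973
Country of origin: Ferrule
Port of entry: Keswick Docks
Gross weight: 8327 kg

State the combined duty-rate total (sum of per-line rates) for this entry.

77%

Line A: construction → 19-1; electrically operated → 19-1-3; new → 19-1-3-1. Scheduled 17%. Osteria agreement on 19-1-3: RVC < 50%; Osteria agreement on 19-2-1-1: 19-1-3-1 not covered. → 17%.
Line B: textile-working → 19-4; hand-operated → 19-4-1; new → 19-4-1-2. Scheduled 25%. No special measure applies. → 25%.
Line C: printing → 19-2; pneumatic → 19-2-1; reconditioned → 19-2-1-3. Scheduled 4%. No special measure applies. → 4%.
Line D: printing → 19-2; hand-operated → 19-2-3; as parts → 19-2-3-2. Scheduled 26%. No special measure applies. → 26%.
Line E: construction → 19-1; pneumatic → 19-1-2; new → 19-1-2-2. Scheduled 19%. quota on 19-1-2 open → in-quota 5%. → 5%.
Sum: 17% + 25% + 4% + 26% + 5% = 77%.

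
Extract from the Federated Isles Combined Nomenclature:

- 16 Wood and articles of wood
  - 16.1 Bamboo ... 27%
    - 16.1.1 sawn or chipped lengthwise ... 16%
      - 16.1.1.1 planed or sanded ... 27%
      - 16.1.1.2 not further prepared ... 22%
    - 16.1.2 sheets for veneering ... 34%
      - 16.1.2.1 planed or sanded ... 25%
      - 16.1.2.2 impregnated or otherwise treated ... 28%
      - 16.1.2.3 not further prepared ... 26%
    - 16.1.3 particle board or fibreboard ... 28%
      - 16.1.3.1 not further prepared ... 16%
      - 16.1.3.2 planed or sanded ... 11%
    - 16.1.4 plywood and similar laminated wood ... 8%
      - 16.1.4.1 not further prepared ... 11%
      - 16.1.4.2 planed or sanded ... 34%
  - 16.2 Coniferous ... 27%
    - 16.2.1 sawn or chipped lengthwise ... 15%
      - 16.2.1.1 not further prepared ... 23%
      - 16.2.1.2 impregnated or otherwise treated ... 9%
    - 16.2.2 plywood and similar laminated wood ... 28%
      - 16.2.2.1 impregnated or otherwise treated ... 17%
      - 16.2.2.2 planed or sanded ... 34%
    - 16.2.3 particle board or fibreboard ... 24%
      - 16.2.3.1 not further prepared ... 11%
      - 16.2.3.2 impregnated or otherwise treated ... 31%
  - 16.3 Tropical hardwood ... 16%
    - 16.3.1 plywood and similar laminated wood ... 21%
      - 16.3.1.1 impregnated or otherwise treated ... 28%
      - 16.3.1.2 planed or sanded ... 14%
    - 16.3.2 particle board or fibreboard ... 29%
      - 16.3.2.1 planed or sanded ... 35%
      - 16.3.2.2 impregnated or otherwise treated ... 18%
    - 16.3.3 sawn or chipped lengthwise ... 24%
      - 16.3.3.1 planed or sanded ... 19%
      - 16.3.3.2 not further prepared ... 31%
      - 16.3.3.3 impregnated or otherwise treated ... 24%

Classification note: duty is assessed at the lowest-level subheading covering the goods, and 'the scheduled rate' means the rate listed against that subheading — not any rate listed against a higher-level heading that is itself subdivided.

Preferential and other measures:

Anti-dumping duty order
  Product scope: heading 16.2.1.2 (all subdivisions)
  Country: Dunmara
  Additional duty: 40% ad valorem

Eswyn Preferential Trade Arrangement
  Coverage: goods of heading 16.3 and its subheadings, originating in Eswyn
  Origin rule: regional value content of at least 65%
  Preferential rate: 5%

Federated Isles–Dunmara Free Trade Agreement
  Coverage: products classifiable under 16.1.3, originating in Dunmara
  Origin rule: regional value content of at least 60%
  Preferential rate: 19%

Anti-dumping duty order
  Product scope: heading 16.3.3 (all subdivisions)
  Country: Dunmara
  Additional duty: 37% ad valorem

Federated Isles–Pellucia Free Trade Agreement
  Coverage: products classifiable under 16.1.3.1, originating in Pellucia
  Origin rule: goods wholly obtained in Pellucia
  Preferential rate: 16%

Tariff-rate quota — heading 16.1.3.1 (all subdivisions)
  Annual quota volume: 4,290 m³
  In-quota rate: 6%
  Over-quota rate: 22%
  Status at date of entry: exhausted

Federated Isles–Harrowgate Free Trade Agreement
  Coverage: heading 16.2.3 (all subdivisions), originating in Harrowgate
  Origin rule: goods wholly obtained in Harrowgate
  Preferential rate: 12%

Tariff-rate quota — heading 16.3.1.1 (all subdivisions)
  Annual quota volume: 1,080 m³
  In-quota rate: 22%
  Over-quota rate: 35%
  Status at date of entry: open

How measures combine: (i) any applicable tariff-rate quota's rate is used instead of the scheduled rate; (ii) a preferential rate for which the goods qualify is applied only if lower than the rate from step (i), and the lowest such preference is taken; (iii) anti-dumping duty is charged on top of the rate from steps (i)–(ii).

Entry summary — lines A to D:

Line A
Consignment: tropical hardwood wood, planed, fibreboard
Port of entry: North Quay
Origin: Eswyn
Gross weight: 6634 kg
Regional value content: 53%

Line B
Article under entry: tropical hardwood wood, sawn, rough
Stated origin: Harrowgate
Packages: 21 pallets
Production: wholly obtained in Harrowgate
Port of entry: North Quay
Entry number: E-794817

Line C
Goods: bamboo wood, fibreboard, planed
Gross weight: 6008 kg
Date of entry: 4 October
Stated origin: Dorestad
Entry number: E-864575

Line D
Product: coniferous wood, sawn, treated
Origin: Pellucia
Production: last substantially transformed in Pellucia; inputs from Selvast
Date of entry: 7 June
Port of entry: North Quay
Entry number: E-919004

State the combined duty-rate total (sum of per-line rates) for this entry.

Line A: tropical hardwood → 16.3; fibreboard → 16.3.2; planed → 16.3.2.1. Scheduled 35%. Eswyn agreement on 16.3: RVC < 65%. → 35%.
Line B: tropical hardwood → 16.3; sawn → 16.3.3; rough → 16.3.3.2. Scheduled 31%. Harrowgate agreement on 16.2.3: 16.3.3.2 not covered. → 31%.
Line C: bamboo → 16.1; fibreboard → 16.1.3; planed → 16.1.3.2. Scheduled 11%. No special measure applies. → 11%.
Line D: coniferous → 16.2; sawn → 16.2.1; treated → 16.2.1.2. Scheduled 9%. Pellucia agreement on 16.1.3.1: 16.2.1.2 not covered. → 9%.
Sum: 35% + 31% + 11% + 9% = 86%.

86%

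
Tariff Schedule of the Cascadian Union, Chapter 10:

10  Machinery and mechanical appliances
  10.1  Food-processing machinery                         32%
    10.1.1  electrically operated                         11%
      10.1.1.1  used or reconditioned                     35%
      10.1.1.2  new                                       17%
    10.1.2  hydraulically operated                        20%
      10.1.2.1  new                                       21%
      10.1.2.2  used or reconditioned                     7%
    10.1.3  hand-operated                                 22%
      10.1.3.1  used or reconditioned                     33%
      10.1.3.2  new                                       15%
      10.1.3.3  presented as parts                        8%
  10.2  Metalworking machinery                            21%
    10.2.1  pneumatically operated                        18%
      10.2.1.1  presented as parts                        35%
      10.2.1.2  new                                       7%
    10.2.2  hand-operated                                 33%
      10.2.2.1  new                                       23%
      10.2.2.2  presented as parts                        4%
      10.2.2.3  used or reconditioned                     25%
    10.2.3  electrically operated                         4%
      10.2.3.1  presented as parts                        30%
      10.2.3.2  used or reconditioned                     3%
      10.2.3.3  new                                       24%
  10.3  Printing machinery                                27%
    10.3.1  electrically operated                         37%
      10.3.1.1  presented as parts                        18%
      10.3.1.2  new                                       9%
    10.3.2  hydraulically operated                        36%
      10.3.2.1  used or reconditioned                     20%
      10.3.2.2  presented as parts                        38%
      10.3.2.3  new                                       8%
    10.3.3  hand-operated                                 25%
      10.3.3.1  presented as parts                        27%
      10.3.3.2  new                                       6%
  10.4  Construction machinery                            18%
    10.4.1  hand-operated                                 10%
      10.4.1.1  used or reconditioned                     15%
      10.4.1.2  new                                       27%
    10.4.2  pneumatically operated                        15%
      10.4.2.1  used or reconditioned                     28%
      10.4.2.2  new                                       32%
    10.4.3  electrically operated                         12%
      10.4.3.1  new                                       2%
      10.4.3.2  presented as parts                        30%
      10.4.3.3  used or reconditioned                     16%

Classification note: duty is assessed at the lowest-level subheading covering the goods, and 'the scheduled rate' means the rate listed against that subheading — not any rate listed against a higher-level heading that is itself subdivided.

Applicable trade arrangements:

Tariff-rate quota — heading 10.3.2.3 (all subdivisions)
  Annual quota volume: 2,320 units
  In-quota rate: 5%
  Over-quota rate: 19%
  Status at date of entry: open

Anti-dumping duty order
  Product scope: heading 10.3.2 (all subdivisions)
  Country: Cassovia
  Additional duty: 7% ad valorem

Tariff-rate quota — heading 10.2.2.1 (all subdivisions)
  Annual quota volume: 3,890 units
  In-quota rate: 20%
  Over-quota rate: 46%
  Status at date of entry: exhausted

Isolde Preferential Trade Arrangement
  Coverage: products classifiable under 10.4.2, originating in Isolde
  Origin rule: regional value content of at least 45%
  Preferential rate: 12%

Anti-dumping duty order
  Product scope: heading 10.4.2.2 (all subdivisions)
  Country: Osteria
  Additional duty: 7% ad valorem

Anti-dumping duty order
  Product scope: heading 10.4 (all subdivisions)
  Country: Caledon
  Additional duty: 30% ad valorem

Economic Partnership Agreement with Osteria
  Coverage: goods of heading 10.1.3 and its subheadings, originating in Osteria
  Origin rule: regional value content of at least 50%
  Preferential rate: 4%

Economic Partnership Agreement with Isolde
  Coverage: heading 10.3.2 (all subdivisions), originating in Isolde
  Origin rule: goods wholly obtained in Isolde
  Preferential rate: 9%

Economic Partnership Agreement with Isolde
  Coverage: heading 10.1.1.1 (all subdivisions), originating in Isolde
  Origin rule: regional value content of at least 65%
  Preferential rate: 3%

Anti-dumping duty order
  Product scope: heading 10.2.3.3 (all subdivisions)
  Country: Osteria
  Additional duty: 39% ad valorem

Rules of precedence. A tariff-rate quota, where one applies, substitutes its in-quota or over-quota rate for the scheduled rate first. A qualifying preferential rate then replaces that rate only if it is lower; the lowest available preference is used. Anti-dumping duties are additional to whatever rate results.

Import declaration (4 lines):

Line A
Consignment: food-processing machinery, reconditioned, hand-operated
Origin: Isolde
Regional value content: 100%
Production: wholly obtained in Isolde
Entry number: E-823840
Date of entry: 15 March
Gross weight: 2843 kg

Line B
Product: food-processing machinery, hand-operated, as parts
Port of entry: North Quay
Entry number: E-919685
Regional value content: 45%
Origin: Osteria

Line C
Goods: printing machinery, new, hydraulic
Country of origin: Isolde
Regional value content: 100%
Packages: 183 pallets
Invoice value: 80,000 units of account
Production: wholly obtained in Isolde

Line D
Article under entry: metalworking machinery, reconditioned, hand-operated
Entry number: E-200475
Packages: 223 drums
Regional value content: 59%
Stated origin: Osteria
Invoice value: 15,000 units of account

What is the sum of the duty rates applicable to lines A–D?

71%

Line A: food-processing → 10.1; hand-operated → 10.1.3; reconditioned → 10.1.3.1. Scheduled 33%. Isolde agreement on 10.4.2: 10.1.3.1 not covered; Isolde agreement on 10.3.2: 10.1.3.1 not covered; Isolde agreement on 10.1.1.1: 10.1.3.1 not covered. → 33%.
Line B: food-processing → 10.1; hand-operated → 10.1.3; as parts → 10.1.3.3. Scheduled 8%. Osteria agreement on 10.1.3: RVC < 50%. → 8%.
Line C: printing → 10.3; hydraulic → 10.3.2; new → 10.3.2.3. Scheduled 8%. quota on 10.3.2.3 open → in-quota 5%; Isolde agreement on 10.4.2: 10.3.2.3 not covered; Isolde agreement on 10.3.2: wholly obtained → 9% available; Isolde agreement on 10.1.1.1: 10.3.2.3 not covered; preference 9% not lower than 5% → no reduction. → 5%.
Line D: metalworking → 10.2; hand-operated → 10.2.2; reconditioned → 10.2.2.3. Scheduled 25%. Osteria agreement on 10.1.3: 10.2.2.3 not covered. → 25%.
Sum: 33% + 8% + 5% + 25% = 71%.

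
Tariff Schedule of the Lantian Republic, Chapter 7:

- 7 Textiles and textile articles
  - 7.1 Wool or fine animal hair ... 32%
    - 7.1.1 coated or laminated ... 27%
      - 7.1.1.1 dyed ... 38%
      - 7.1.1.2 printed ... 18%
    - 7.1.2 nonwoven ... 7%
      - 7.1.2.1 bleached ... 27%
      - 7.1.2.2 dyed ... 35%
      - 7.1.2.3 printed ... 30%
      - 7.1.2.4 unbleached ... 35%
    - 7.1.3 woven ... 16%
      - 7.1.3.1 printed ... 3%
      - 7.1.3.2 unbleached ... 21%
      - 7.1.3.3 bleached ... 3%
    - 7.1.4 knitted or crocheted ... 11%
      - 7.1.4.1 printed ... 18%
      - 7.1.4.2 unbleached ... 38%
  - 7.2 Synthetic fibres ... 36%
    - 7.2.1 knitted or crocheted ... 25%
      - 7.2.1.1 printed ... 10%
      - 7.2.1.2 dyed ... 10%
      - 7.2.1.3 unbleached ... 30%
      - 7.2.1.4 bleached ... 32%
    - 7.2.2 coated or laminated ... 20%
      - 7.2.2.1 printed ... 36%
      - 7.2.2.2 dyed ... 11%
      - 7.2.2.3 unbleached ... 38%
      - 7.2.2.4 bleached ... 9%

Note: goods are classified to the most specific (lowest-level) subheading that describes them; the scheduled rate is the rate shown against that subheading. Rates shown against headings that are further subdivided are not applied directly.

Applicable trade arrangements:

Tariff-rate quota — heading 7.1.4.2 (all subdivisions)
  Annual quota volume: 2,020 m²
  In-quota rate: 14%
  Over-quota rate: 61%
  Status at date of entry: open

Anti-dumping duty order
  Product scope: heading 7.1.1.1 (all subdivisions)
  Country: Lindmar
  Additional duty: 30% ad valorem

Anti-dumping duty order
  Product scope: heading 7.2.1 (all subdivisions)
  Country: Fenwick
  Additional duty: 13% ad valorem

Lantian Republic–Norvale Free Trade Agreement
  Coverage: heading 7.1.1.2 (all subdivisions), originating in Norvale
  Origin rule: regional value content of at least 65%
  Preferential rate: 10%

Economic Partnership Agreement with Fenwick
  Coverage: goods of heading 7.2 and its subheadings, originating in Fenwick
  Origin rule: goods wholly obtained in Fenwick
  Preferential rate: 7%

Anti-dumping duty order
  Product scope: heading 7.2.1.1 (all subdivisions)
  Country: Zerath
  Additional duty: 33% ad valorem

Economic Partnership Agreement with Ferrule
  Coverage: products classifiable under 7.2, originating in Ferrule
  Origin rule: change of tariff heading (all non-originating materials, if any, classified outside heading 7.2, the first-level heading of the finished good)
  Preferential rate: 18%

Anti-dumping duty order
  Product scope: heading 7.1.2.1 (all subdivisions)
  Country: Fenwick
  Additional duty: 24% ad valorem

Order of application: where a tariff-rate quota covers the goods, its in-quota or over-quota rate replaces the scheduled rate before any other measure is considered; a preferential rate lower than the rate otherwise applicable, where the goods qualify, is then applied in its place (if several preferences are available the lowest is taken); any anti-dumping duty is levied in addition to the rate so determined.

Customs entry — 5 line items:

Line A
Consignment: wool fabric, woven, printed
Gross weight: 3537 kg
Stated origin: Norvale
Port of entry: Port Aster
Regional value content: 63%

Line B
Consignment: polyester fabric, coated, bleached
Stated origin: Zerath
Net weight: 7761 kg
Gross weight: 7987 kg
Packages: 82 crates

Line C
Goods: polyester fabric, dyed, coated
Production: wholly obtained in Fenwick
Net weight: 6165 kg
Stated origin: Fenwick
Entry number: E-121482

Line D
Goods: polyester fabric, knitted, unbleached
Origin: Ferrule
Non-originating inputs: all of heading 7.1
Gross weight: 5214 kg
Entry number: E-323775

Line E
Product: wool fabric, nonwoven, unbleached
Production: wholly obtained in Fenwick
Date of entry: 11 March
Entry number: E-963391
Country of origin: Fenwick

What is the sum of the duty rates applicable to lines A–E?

Line A: wool → 7.1; woven → 7.1.3; printed → 7.1.3.1. Scheduled 3%. Norvale agreement on 7.1.1.2: 7.1.3.1 not covered. → 3%.
Line B: polyester → 7.2; coated → 7.2.2; bleached → 7.2.2.4. Scheduled 9%. No special measure applies. → 9%.
Line C: polyester → 7.2; coated → 7.2.2; dyed → 7.2.2.2. Scheduled 11%. Fenwick agreement on 7.2: wholly obtained → 7% available; preferential 7%. → 7%.
Line D: polyester → 7.2; knitted → 7.2.1; unbleached → 7.2.1.3. Scheduled 30%. Ferrule agreement on 7.2: CTH met → 18% available; preferential 18%. → 18%.
Line E: wool → 7.1; nonwoven → 7.1.2; unbleached → 7.1.2.4. Scheduled 35%. Fenwick agreement on 7.2: 7.1.2.4 not covered. → 35%.
Sum: 3% + 9% + 7% + 18% + 35% = 72%.

72%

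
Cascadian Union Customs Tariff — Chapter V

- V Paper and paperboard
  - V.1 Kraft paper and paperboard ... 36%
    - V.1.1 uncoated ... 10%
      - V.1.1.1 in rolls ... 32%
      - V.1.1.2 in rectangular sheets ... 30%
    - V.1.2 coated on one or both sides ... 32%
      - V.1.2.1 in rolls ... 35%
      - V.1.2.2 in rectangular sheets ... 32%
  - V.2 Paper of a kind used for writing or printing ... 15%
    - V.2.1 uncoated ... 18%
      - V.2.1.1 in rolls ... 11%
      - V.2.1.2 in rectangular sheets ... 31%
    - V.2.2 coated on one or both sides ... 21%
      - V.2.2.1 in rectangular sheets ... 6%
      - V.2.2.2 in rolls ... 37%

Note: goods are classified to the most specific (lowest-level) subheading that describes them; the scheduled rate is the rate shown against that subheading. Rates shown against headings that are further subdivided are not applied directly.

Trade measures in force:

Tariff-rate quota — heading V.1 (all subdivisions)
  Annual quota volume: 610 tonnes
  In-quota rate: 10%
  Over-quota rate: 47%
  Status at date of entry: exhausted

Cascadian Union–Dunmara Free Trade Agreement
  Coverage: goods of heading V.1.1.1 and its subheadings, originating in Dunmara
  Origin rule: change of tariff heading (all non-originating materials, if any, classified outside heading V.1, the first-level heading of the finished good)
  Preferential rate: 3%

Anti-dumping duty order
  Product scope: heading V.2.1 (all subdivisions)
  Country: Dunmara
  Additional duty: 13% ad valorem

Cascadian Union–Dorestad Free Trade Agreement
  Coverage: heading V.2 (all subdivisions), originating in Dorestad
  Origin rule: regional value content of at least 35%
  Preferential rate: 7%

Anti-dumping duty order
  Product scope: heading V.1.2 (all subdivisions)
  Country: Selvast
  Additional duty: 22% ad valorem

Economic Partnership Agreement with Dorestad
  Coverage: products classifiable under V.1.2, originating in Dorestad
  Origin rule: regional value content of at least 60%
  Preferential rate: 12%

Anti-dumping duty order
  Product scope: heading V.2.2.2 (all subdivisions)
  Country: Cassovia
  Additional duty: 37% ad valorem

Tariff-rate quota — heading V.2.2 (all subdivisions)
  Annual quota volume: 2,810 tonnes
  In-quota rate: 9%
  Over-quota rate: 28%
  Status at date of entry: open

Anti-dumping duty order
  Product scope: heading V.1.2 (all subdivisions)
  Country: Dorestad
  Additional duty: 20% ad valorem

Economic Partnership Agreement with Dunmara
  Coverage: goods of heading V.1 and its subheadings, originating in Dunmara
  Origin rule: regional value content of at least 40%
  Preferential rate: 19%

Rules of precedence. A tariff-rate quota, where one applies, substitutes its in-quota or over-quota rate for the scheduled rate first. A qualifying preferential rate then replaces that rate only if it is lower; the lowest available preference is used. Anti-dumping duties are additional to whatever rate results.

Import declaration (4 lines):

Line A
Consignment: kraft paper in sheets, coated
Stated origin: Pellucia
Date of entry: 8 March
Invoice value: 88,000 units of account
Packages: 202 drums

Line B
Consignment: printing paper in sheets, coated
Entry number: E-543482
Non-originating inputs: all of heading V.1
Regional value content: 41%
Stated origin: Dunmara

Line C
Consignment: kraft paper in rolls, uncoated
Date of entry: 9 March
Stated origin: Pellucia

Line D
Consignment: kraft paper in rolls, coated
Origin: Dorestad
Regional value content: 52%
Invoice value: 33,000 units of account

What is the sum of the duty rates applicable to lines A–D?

Line A: kraft paper → V.1; coated → V.1.2; in sheets → V.1.2.2. Scheduled 32%. quota on V.1 exhausted → over-quota 47%. → 47%.
Line B: printing paper → V.2; coated → V.2.2; in sheets → V.2.2.1. Scheduled 6%. quota on V.2.2 open → in-quota 9%; Dunmara agreement on V.1.1.1: V.2.2.1 not covered; Dunmara agreement on V.1: V.2.2.1 not covered. → 9%.
Line C: kraft paper → V.1; uncoated → V.1.1; in rolls → V.1.1.1. Scheduled 32%. quota on V.1 exhausted → over-quota 47%. → 47%.
Line D: kraft paper → V.1; coated → V.1.2; in rolls → V.1.2.1. Scheduled 35%. quota on V.1 exhausted → over-quota 47%; Dorestad agreement on V.2: V.1.2.1 not covered; Dorestad agreement on V.1.2: RVC < 60%; anti-dumping (Dorestad, V.1.2): +20%; total 47% + 20% = 67%. → 67%.
Sum: 47% + 9% + 47% + 67% = 170%.

170%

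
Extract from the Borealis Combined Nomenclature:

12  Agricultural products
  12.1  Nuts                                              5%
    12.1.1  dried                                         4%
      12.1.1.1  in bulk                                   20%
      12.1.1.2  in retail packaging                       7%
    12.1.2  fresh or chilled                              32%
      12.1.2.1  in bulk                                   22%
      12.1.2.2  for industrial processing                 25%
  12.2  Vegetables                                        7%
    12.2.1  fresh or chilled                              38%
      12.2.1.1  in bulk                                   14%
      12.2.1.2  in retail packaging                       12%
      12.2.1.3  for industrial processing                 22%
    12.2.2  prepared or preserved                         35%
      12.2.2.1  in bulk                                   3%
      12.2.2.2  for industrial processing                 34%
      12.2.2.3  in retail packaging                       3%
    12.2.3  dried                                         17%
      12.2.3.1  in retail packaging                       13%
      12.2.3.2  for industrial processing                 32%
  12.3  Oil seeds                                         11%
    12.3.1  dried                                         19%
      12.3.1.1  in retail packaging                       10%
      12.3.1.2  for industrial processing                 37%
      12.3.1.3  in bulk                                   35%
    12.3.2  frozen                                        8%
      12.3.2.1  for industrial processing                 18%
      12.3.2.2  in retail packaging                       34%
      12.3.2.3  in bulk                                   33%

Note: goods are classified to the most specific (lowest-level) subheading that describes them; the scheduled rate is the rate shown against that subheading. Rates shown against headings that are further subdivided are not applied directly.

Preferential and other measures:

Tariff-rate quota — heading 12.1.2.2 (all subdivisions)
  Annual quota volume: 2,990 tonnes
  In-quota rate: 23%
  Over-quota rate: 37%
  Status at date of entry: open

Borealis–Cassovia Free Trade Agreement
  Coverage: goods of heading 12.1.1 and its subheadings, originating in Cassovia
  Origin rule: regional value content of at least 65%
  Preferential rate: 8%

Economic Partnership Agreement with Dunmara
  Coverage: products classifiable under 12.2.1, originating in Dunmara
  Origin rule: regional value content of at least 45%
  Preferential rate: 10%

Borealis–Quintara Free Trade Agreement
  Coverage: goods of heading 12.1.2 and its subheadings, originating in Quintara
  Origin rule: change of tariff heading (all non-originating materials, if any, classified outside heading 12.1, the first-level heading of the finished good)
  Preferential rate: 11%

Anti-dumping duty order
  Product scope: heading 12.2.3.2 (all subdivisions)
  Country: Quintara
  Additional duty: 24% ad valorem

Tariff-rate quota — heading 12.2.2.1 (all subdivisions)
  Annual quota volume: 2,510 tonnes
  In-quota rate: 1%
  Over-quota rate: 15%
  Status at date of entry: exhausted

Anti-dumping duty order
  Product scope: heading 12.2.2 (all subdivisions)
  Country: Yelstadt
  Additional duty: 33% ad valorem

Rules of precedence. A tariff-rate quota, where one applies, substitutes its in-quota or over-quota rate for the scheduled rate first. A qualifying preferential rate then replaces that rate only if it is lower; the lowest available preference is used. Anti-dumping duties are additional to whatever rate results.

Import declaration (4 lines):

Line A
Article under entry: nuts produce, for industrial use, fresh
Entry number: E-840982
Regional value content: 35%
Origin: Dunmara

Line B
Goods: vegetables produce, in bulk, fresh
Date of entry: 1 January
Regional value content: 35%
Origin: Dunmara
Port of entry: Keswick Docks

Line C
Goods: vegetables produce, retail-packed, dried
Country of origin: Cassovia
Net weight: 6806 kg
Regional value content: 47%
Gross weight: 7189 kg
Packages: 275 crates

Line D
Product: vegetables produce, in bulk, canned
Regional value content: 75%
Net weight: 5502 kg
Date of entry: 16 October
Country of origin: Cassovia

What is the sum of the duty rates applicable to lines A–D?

Line A: nuts → 12.1; fresh → 12.1.2; for industrial use → 12.1.2.2. Scheduled 25%. quota on 12.1.2.2 open → in-quota 23%; Dunmara agreement on 12.2.1: 12.1.2.2 not covered. → 23%.
Line B: vegetables → 12.2; fresh → 12.2.1; in bulk → 12.2.1.1. Scheduled 14%. Dunmara agreement on 12.2.1: RVC < 45%. → 14%.
Line C: vegetables → 12.2; dried → 12.2.3; retail-packed → 12.2.3.1. Scheduled 13%. Cassovia agreement on 12.1.1: 12.2.3.1 not covered. → 13%.
Line D: vegetables → 12.2; canned → 12.2.2; in bulk → 12.2.2.1. Scheduled 3%. quota on 12.2.2.1 exhausted → over-quota 15%; Cassovia agreement on 12.1.1: 12.2.2.1 not covered. → 15%.
Sum: 23% + 14% + 13% + 15% = 65%.

65%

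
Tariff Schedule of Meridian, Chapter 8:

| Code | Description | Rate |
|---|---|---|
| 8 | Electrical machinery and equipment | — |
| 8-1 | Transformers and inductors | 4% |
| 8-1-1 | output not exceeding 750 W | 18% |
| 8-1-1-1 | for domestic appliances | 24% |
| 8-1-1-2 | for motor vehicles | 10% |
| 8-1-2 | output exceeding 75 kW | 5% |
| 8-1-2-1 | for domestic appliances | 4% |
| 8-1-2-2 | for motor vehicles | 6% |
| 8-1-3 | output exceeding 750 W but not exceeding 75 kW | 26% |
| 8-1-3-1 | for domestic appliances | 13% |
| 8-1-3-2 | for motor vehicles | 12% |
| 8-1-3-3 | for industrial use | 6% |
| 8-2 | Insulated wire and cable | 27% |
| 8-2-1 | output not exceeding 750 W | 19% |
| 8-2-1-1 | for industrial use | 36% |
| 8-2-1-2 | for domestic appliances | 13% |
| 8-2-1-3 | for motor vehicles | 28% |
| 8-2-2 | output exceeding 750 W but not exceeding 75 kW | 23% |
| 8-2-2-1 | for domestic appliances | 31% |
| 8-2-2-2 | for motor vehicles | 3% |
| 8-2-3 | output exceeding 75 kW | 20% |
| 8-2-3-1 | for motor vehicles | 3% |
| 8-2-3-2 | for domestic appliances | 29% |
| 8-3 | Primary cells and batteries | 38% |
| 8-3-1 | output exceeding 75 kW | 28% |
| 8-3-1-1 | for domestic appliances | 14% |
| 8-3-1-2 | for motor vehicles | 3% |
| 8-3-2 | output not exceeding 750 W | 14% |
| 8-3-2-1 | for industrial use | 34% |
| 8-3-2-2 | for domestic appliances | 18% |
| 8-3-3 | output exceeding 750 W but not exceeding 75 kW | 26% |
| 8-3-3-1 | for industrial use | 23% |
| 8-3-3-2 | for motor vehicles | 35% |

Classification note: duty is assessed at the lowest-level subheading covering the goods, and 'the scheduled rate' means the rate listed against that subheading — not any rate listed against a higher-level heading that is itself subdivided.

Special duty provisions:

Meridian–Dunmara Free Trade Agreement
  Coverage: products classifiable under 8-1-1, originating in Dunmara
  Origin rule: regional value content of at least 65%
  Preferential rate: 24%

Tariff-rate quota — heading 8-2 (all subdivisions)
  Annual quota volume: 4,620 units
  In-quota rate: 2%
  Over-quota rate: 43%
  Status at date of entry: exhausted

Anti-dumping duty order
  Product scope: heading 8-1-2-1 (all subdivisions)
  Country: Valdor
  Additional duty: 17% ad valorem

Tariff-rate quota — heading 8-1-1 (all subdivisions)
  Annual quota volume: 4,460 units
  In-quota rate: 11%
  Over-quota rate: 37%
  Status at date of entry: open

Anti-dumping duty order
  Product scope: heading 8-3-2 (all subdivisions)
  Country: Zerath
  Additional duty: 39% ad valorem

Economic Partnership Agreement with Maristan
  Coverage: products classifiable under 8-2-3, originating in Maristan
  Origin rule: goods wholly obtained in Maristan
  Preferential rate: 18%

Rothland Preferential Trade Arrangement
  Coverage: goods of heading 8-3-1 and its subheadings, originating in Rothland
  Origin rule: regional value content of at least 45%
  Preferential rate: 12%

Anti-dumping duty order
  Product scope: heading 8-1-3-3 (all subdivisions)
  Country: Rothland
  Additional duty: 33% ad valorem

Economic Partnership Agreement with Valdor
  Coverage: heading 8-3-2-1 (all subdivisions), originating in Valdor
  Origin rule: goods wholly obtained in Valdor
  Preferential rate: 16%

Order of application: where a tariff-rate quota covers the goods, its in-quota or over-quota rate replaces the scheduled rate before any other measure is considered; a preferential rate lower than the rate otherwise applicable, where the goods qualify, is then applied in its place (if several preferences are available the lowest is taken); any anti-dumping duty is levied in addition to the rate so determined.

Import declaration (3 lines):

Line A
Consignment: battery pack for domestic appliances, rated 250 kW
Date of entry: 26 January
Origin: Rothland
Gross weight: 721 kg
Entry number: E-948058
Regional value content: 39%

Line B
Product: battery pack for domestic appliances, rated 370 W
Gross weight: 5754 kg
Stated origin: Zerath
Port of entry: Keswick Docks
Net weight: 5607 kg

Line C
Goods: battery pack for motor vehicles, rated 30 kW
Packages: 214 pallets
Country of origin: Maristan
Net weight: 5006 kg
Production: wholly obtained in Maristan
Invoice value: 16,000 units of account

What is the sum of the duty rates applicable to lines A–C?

106%

Line A: battery pack → 8-3; rated 250 kW → 8-3-1; for domestic appliances → 8-3-1-1. Scheduled 14%. Rothland agreement on 8-3-1: RVC < 45%. → 14%.
Line B: battery pack → 8-3; rated 370 W → 8-3-2; for domestic appliances → 8-3-2-2. Scheduled 18%. anti-dumping (Zerath, 8-3-2): +39%; total 18% + 39% = 57%. → 57%.
Line C: battery pack → 8-3; rated 30 kW → 8-3-3; for motor vehicles → 8-3-3-2. Scheduled 35%. Maristan agreement on 8-2-3: 8-3-3-2 not covered. → 35%.
Sum: 14% + 57% + 35% = 106%.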